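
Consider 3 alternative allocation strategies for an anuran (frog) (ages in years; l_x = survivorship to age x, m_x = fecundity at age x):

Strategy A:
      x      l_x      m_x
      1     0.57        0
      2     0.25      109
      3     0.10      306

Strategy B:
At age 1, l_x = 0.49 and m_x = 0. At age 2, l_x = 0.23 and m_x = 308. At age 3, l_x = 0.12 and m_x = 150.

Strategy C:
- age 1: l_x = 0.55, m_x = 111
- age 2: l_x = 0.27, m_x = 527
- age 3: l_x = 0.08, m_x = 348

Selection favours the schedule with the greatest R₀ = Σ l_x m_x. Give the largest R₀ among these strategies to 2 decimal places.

Strategy A: R₀ = 0.57×0 + 0.25×109 + 0.10×306 = 57.8500
Strategy B: R₀ = 0.49×0 + 0.23×308 + 0.12×150 = 88.8400
Strategy C: R₀ = 0.55×111 + 0.27×527 + 0.08×348 = 231.1800
Highest R₀: strategy C with 231.1800.

231.18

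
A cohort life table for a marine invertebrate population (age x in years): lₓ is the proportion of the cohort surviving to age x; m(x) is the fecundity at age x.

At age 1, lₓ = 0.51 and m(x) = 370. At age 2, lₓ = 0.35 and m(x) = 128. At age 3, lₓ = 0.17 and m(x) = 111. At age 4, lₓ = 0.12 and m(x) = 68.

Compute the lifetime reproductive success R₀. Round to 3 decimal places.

R₀ = Σ lₓ m(x):
  age 1: 0.51 × 370 = 188.7000
  age 2: 0.35 × 128 = 44.8000
  age 3: 0.17 × 111 = 18.8700
  age 4: 0.12 × 68 = 8.1600
R₀ = 188.7000 + 44.8000 + 18.8700 + 8.1600 = 260.5300

260.530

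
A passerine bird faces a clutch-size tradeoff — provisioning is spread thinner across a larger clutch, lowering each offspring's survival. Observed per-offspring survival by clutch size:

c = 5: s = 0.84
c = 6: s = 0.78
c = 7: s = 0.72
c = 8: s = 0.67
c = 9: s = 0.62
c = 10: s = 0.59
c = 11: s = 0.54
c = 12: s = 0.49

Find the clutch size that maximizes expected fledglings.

Expected fledglings = c × s(c):
  c=5: 5 × 0.84 = 4.200
  c=6: 6 × 0.78 = 4.680
  c=7: 7 × 0.72 = 5.040
  c=8: 8 × 0.67 = 5.360
  c=9: 9 × 0.62 = 5.580
  c=10: 10 × 0.59 = 5.900
  c=11: 11 × 0.54 = 5.940
  c=12: 12 × 0.49 = 5.880
Maximum at c = 11 (5.940 fledglings).

11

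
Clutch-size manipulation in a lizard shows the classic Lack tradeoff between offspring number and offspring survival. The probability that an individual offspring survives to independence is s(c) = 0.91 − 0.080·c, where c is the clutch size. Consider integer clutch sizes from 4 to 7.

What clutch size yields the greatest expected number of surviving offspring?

Expected surviving offspring = c × s(c):
  c=4: 4 × 0.590 = 2.360
  c=5: 5 × 0.510 = 2.550
  c=6: 6 × 0.430 = 2.580
  c=7: 7 × 0.350 = 2.450
Maximum at c = 6 (2.580 surviving offspring).

6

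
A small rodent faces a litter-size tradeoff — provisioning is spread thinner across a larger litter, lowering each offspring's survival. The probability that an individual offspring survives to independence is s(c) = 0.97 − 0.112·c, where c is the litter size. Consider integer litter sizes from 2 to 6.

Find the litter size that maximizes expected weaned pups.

Expected weaned pups = c × s(c):
  c=2: 2 × 0.746 = 1.492
  c=3: 3 × 0.634 = 1.902
  c=4: 4 × 0.522 = 2.088
  c=5: 5 × 0.410 = 2.050
  c=6: 6 × 0.298 = 1.788
Maximum at c = 4 (2.088 weaned pups).

4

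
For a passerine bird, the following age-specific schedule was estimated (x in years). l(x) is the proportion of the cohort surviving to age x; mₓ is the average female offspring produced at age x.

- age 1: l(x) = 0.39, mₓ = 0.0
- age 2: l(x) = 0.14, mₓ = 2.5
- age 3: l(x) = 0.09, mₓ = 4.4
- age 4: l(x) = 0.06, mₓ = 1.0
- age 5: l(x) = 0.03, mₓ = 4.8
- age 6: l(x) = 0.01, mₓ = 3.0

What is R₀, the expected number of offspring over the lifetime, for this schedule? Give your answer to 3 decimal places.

R₀ = Σ l(x) mₓ:
  age 1: 0.39 × 0.0 = 0.0000
  age 2: 0.14 × 2.5 = 0.3500
  age 3: 0.09 × 4.4 = 0.3960
  age 4: 0.06 × 1.0 = 0.0600
  age 5: 0.03 × 4.8 = 0.1440
  age 6: 0.01 × 3.0 = 0.0300
R₀ = 0.0000 + 0.3500 + 0.3960 + 0.0600 + 0.1440 + 0.0300 = 0.9800

0.980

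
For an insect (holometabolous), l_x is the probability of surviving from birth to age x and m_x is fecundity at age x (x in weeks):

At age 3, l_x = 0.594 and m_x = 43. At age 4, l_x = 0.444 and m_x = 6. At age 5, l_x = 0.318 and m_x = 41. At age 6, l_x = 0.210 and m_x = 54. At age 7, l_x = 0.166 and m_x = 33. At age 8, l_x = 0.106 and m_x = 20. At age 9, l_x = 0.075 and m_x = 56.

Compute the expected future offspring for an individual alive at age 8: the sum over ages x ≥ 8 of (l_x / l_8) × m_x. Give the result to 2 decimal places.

l_8 = 0.106. Conditional survival from age 8 to x is l_x / l_8.
  x=8: (0.106/0.106) × 20 = 20.0000
  x=9: (0.075/0.106) × 56 = 39.6226
Sum = 20.0000 + 39.6226 = 59.6226

59.62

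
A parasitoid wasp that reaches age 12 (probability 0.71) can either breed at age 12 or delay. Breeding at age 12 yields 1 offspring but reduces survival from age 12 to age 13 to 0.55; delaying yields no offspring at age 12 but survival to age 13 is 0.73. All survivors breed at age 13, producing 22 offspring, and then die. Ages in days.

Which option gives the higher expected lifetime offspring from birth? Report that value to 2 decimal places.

11.40

breed at age 12: R₀ = 0.71 × (1 + 0.55 × 22) = 0.71 × 13.1000 = 9.3010
delay to age 13: R₀ = 0.71 × (0.73 × 22) = 0.71 × 16.0600 = 11.4026
Higher: delay to age 13 (11.4026).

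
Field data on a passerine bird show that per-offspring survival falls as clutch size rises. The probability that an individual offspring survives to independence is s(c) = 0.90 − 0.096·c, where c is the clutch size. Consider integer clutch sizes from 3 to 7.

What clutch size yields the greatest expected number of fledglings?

5

Expected fledglings = c × s(c):
  c=3: 3 × 0.612 = 1.836
  c=4: 4 × 0.516 = 2.064
  c=5: 5 × 0.420 = 2.100
  c=6: 6 × 0.324 = 1.944
  c=7: 7 × 0.228 = 1.596
Maximum at c = 5 (2.100 fledglings).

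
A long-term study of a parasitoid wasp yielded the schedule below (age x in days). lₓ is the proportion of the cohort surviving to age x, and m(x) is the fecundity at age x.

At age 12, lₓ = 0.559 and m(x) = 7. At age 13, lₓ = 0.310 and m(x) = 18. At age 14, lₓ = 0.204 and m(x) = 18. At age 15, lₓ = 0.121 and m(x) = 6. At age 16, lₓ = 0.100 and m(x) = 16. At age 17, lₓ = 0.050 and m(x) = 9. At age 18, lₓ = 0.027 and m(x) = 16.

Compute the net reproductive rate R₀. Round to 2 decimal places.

16.37

R₀ = Σ lₓ m(x):
  age 12: 0.559 × 7 = 3.9130
  age 13: 0.310 × 18 = 5.5800
  age 14: 0.204 × 18 = 3.6720
  age 15: 0.121 × 6 = 0.7260
  age 16: 0.100 × 16 = 1.6000
  age 17: 0.050 × 9 = 0.4500
  age 18: 0.027 × 16 = 0.4320
R₀ = 3.9130 + 5.5800 + 3.6720 + 0.7260 + 1.6000 + 0.4500 + 0.4320 = 16.3730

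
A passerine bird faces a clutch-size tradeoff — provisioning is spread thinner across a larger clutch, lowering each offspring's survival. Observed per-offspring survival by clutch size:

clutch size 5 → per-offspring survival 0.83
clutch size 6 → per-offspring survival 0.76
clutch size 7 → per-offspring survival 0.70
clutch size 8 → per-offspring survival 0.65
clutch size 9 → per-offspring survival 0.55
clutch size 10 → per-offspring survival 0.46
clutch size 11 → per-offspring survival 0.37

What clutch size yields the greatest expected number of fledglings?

Expected fledglings = c × s(c):
  c=5: 5 × 0.83 = 4.150
  c=6: 6 × 0.76 = 4.560
  c=7: 7 × 0.70 = 4.900
  c=8: 8 × 0.65 = 5.200
  c=9: 9 × 0.55 = 4.950
  c=10: 10 × 0.46 = 4.600
  c=11: 11 × 0.37 = 4.070
Maximum at c = 8 (5.200 fledglings).

8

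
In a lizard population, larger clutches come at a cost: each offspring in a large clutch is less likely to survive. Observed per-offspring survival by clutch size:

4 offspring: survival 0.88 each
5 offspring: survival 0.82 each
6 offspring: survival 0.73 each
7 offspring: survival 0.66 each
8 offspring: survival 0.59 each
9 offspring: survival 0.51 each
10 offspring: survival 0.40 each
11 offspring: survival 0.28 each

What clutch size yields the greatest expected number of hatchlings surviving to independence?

Expected hatchlings surviving to independence = c × s(c):
  c=4: 4 × 0.88 = 3.520
  c=5: 5 × 0.82 = 4.100
  c=6: 6 × 0.73 = 4.380
  c=7: 7 × 0.66 = 4.620
  c=8: 8 × 0.59 = 4.720
  c=9: 9 × 0.51 = 4.590
  c=10: 10 × 0.40 = 4.000
  c=11: 11 × 0.28 = 3.080
Maximum at c = 8 (4.720 hatchlings surviving to independence).

8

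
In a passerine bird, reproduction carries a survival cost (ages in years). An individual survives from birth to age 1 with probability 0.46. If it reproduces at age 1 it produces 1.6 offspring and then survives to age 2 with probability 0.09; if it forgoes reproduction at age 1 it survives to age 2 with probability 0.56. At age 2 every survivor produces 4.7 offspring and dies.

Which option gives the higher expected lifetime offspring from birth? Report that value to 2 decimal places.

breed at age 1: R₀ = 0.46 × (1.6 + 0.09 × 4.7) = 0.46 × 2.0230 = 0.9306
delay to age 2: R₀ = 0.46 × (0.56 × 4.7) = 0.46 × 2.6320 = 1.2107
Higher: delay to age 2 (1.2107).

1.21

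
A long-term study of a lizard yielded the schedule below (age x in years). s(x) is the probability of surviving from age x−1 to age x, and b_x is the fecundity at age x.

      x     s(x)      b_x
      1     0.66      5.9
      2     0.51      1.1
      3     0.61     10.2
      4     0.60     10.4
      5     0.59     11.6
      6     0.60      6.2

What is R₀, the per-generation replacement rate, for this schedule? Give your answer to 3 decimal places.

Survivorship from birth: l_x = s_1·s_2·…·s_x.
  l_1 = 0.66000
  l_2 = 0.33660
  l_3 = 0.20533
  l_4 = 0.12320
  l_5 = 0.07269
  l_6 = 0.04361
R₀ = Σ l_x b_x:
  age 1: 0.66000 × 5.9 = 3.8940
  age 2: 0.33660 × 1.1 = 0.3703
  age 3: 0.20533 × 10.2 = 2.0944
  age 4: 0.12320 × 10.4 = 1.2813
  age 5: 0.07269 × 11.6 = 0.8432
  age 6: 0.04361 × 6.2 = 0.2704
R₀ = 3.8940 + 0.3703 + 2.0944 + 1.2813 + 0.8432 + 0.2704 = 8.7535

8.753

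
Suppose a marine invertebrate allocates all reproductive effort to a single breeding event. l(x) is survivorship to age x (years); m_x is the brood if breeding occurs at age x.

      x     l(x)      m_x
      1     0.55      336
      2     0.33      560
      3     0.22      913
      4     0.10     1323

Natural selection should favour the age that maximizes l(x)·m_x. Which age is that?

3

Expected offspring if breeding at age x = l(x) × m_x:
  age 1: 0.55 × 336 = 184.800
  age 2: 0.33 × 560 = 184.800
  age 3: 0.22 × 913 = 200.860
  age 4: 0.10 × 1323 = 132.300
Maximum at age 3 (200.860).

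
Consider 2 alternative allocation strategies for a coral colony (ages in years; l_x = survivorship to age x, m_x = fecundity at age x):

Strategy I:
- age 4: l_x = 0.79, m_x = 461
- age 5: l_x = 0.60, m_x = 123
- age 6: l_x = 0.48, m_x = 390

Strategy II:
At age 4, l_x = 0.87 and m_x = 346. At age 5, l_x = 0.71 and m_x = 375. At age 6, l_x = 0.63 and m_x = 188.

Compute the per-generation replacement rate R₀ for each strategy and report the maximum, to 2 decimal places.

685.71

Strategy I: R₀ = 0.79×461 + 0.60×123 + 0.48×390 = 625.1900
Strategy II: R₀ = 0.87×346 + 0.71×375 + 0.63×188 = 685.7100
Highest R₀: strategy II with 685.7100.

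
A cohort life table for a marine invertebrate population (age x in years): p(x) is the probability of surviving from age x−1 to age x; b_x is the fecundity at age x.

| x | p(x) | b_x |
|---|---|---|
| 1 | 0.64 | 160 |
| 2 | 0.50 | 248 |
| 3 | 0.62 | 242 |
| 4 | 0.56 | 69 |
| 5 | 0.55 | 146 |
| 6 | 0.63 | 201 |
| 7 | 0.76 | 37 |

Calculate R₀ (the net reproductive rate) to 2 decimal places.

255.18

Survivorship from birth: l_x = p_1·p_2·…·p_x.
  l_1 = 0.64000
  l_2 = 0.32000
  l_3 = 0.19840
  l_4 = 0.11110
  l_5 = 0.06111
  l_6 = 0.03850
  l_7 = 0.02926
R₀ = Σ l_x b_x:
  age 1: 0.64000 × 160 = 102.4000
  age 2: 0.32000 × 248 = 79.3600
  age 3: 0.19840 × 242 = 48.0128
  age 4: 0.11110 × 69 = 7.6659
  age 5: 0.06111 × 146 = 8.9221
  age 6: 0.03850 × 201 = 7.7385
  age 7: 0.02926 × 37 = 1.0826
R₀ = 102.4000 + 79.3600 + 48.0128 + 7.6659 + 8.9221 + 7.7385 + 1.0826 = 255.1819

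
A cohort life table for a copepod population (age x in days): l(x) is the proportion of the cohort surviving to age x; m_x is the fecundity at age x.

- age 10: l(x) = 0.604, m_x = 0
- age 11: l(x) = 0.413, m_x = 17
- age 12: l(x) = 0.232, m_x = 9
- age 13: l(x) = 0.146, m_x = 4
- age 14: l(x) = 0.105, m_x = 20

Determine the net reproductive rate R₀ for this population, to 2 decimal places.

11.79

R₀ = Σ l(x) m_x:
  age 10: 0.604 × 0 = 0.0000
  age 11: 0.413 × 17 = 7.0210
  age 12: 0.232 × 9 = 2.0880
  age 13: 0.146 × 4 = 0.5840
  age 14: 0.105 × 20 = 2.1000
R₀ = 0.0000 + 7.0210 + 2.0880 + 0.5840 + 2.1000 = 11.7930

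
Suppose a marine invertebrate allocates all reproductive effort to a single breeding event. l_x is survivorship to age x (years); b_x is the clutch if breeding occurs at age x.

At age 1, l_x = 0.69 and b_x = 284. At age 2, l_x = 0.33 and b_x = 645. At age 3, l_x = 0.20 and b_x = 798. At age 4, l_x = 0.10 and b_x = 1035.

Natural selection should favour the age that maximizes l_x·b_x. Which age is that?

2

Expected offspring if breeding at age x = l_x × b_x:
  age 1: 0.69 × 284 = 195.960
  age 2: 0.33 × 645 = 212.850
  age 3: 0.20 × 798 = 159.600
  age 4: 0.10 × 1035 = 103.500
Maximum at age 2 (212.850).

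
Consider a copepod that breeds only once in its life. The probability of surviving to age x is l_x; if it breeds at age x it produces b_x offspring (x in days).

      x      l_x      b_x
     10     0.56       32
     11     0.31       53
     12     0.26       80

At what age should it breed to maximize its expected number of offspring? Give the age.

Expected offspring if breeding at age x = l_x × b_x:
  age 10: 0.56 × 32 = 17.920
  age 11: 0.31 × 53 = 16.430
  age 12: 0.26 × 80 = 20.800
Maximum at age 12 (20.800).

12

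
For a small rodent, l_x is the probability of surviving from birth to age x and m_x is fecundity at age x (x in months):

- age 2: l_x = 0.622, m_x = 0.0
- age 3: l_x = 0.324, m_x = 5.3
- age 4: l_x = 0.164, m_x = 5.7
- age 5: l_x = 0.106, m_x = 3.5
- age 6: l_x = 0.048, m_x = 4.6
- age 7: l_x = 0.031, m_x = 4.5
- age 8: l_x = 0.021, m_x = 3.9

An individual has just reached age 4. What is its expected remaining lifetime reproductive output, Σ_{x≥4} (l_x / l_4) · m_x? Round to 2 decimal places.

10.66

l_4 = 0.164. Conditional survival from age 4 to x is l_x / l_4.
  x=4: (0.164/0.164) × 5.7 = 5.7000
  x=5: (0.106/0.164) × 3.5 = 2.2622
  x=6: (0.048/0.164) × 4.6 = 1.3463
  x=7: (0.031/0.164) × 4.5 = 0.8506
  x=8: (0.021/0.164) × 3.9 = 0.4994
Sum = 5.7000 + 2.2622 + 1.3463 + 0.8506 + 0.4994 = 10.6585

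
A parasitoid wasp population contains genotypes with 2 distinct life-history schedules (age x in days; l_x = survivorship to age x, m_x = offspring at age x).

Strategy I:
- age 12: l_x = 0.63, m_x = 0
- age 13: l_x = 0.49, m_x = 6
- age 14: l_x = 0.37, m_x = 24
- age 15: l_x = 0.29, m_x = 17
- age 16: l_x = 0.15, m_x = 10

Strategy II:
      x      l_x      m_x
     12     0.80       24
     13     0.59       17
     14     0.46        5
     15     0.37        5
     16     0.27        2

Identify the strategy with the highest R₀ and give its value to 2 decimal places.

Strategy I: R₀ = 0.63×0 + 0.49×6 + 0.37×24 + 0.29×17 + 0.15×10 = 18.2500
Strategy II: R₀ = 0.80×24 + 0.59×17 + 0.46×5 + 0.37×5 + 0.27×2 = 33.9200
Highest R₀: strategy II with 33.9200.

33.92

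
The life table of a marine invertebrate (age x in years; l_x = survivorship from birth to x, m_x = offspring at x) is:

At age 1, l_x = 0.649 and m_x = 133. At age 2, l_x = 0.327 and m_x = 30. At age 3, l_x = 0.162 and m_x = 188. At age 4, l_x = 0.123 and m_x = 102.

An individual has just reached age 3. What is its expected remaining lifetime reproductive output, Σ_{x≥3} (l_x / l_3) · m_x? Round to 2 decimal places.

l_3 = 0.162. Conditional survival from age 3 to x is l_x / l_3.
  x=3: (0.162/0.162) × 188 = 188.0000
  x=4: (0.123/0.162) × 102 = 77.4444
Sum = 188.0000 + 77.4444 = 265.4444

265.44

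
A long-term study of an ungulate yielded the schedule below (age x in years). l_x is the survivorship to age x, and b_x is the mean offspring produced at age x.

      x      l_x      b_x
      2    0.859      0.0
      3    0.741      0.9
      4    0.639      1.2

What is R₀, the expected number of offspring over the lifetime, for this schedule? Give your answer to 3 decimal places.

1.434

R₀ = Σ l_x b_x:
  age 2: 0.859 × 0.0 = 0.0000
  age 3: 0.741 × 0.9 = 0.6669
  age 4: 0.639 × 1.2 = 0.7668
R₀ = 0.0000 + 0.6669 + 0.7668 = 1.4337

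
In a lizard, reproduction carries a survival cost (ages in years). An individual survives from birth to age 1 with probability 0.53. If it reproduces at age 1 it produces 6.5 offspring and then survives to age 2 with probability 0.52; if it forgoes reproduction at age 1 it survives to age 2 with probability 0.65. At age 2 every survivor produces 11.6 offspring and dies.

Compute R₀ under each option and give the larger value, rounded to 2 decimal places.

breed at age 1: R₀ = 0.53 × (6.5 + 0.52 × 11.6) = 0.53 × 12.5320 = 6.6420
delay to age 2: R₀ = 0.53 × (0.65 × 11.6) = 0.53 × 7.5400 = 3.9962
Higher: breed at age 1 (6.6420).

6.64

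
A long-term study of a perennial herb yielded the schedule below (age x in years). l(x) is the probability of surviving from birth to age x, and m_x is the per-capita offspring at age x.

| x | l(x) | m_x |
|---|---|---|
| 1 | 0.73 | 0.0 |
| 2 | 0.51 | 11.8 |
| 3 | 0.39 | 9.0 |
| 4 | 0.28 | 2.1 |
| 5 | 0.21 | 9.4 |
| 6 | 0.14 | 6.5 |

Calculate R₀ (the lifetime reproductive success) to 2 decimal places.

R₀ = Σ l(x) m_x:
  age 1: 0.73 × 0.0 = 0.0000
  age 2: 0.51 × 11.8 = 6.0180
  age 3: 0.39 × 9.0 = 3.5100
  age 4: 0.28 × 2.1 = 0.5880
  age 5: 0.21 × 9.4 = 1.9740
  age 6: 0.14 × 6.5 = 0.9100
R₀ = 0.0000 + 6.0180 + 3.5100 + 0.5880 + 1.9740 + 0.9100 = 13.0000

13.00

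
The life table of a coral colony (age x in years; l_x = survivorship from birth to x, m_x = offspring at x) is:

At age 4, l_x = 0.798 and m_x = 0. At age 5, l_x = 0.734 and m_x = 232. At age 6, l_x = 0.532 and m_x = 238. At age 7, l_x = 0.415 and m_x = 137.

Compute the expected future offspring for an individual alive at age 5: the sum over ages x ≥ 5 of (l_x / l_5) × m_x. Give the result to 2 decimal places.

l_5 = 0.734. Conditional survival from age 5 to x is l_x / l_5.
  x=5: (0.734/0.734) × 232 = 232.0000
  x=6: (0.532/0.734) × 238 = 172.5014
  x=7: (0.415/0.734) × 137 = 77.4591
Sum = 232.0000 + 172.5014 + 77.4591 = 481.9605

481.96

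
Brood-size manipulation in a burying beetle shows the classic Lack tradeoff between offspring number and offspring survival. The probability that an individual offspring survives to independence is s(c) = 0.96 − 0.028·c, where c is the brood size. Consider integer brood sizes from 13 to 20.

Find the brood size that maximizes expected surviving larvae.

17

Expected surviving larvae = c × s(c):
  c=13: 13 × 0.596 = 7.748
  c=14: 14 × 0.568 = 7.952
  c=15: 15 × 0.540 = 8.100
  c=16: 16 × 0.512 = 8.192
  c=17: 17 × 0.484 = 8.228
  c=18: 18 × 0.456 = 8.208
  c=19: 19 × 0.428 = 8.132
  c=20: 20 × 0.400 = 8.000
Maximum at c = 17 (8.228 surviving larvae).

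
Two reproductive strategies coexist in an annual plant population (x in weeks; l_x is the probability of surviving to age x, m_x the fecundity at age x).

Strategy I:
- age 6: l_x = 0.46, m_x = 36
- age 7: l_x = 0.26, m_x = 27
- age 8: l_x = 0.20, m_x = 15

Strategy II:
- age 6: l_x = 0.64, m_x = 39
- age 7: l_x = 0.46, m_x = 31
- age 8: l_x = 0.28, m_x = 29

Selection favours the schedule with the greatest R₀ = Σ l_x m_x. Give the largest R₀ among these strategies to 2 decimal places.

47.34

Strategy I: R₀ = 0.46×36 + 0.26×27 + 0.20×15 = 26.5800
Strategy II: R₀ = 0.64×39 + 0.46×31 + 0.28×29 = 47.3400
Highest R₀: strategy II with 47.3400.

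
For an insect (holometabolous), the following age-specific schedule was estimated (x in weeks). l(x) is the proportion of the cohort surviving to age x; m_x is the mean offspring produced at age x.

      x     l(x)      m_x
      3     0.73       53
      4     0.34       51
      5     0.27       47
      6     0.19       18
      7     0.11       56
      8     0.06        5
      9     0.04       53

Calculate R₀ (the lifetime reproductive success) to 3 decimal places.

R₀ = Σ l(x) m_x:
  age 3: 0.73 × 53 = 38.6900
  age 4: 0.34 × 51 = 17.3400
  age 5: 0.27 × 47 = 12.6900
  age 6: 0.19 × 18 = 3.4200
  age 7: 0.11 × 56 = 6.1600
  age 8: 0.06 × 5 = 0.3000
  age 9: 0.04 × 53 = 2.1200
R₀ = 38.6900 + 17.3400 + 12.6900 + 3.4200 + 6.1600 + 0.3000 + 2.1200 = 80.7200

80.720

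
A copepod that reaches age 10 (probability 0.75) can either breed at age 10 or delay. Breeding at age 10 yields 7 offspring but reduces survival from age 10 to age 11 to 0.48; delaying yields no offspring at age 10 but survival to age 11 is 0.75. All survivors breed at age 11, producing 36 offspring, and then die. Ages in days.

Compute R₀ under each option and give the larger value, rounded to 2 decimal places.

breed at age 10: R₀ = 0.75 × (7 + 0.48 × 36) = 0.75 × 24.2800 = 18.2100
delay to age 11: R₀ = 0.75 × (0.75 × 36) = 0.75 × 27.0000 = 20.2500
Higher: delay to age 11 (20.2500).

20.25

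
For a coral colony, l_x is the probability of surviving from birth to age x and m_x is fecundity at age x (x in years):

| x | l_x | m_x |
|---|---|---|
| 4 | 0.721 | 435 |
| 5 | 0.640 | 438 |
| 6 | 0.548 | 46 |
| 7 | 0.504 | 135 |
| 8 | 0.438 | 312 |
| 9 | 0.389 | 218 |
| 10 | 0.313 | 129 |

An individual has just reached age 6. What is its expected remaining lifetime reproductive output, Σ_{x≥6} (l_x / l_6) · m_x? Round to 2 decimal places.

647.96

l_6 = 0.548. Conditional survival from age 6 to x is l_x / l_6.
  x=6: (0.548/0.548) × 46 = 46.0000
  x=7: (0.504/0.548) × 135 = 124.1606
  x=8: (0.438/0.548) × 312 = 249.3723
  x=9: (0.389/0.548) × 218 = 154.7482
  x=10: (0.313/0.548) × 129 = 73.6807
Sum = 46.0000 + 124.1606 + 249.3723 + 154.7482 + 73.6807 = 647.9617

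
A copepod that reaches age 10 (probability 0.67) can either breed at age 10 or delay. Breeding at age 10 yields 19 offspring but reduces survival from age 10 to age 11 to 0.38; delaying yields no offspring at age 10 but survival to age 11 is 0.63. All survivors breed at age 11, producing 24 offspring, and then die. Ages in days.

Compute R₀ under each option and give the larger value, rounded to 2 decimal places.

18.84

breed at age 10: R₀ = 0.67 × (19 + 0.38 × 24) = 0.67 × 28.1200 = 18.8404
delay to age 11: R₀ = 0.67 × (0.63 × 24) = 0.67 × 15.1200 = 10.1304
Higher: breed at age 10 (18.8404).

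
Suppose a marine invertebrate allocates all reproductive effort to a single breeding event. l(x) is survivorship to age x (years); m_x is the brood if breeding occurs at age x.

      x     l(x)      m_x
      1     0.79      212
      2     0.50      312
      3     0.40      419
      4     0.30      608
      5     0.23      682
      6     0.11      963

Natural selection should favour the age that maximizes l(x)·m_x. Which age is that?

4

Expected offspring if breeding at age x = l(x) × m_x:
  age 1: 0.79 × 212 = 167.480
  age 2: 0.50 × 312 = 156.000
  age 3: 0.40 × 419 = 167.600
  age 4: 0.30 × 608 = 182.400
  age 5: 0.23 × 682 = 156.860
  age 6: 0.11 × 963 = 105.930
Maximum at age 4 (182.400).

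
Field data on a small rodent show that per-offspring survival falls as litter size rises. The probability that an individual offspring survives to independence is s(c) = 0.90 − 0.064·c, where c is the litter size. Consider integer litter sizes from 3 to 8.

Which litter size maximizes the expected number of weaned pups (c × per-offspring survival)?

Expected weaned pups = c × s(c):
  c=3: 3 × 0.708 = 2.124
  c=4: 4 × 0.644 = 2.576
  c=5: 5 × 0.580 = 2.900
  c=6: 6 × 0.516 = 3.096
  c=7: 7 × 0.452 = 3.164
  c=8: 8 × 0.388 = 3.104
Maximum at c = 7 (3.164 weaned pups).

7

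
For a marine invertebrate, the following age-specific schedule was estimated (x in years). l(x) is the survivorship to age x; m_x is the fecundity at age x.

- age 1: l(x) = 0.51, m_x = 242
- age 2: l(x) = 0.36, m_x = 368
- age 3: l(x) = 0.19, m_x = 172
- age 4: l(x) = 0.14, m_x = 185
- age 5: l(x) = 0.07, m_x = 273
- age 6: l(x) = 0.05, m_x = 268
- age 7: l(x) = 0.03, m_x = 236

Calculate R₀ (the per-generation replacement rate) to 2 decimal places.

R₀ = Σ l(x) m_x:
  age 1: 0.51 × 242 = 123.4200
  age 2: 0.36 × 368 = 132.4800
  age 3: 0.19 × 172 = 32.6800
  age 4: 0.14 × 185 = 25.9000
  age 5: 0.07 × 273 = 19.1100
  age 6: 0.05 × 268 = 13.4000
  age 7: 0.03 × 236 = 7.0800
R₀ = 123.4200 + 132.4800 + 32.6800 + 25.9000 + 19.1100 + 13.4000 + 7.0800 = 354.0700

354.07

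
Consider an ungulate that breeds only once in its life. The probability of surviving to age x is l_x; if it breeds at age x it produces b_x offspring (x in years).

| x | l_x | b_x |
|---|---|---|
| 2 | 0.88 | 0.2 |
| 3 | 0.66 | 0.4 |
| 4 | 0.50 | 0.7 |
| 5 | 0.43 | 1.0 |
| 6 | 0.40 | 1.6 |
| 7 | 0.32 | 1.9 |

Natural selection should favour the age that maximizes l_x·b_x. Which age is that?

6

Expected offspring if breeding at age x = l_x × b_x:
  age 2: 0.88 × 0.2 = 0.176
  age 3: 0.66 × 0.4 = 0.264
  age 4: 0.50 × 0.7 = 0.350
  age 5: 0.43 × 1.0 = 0.430
  age 6: 0.40 × 1.6 = 0.640
  age 7: 0.32 × 1.9 = 0.608
Maximum at age 6 (0.640).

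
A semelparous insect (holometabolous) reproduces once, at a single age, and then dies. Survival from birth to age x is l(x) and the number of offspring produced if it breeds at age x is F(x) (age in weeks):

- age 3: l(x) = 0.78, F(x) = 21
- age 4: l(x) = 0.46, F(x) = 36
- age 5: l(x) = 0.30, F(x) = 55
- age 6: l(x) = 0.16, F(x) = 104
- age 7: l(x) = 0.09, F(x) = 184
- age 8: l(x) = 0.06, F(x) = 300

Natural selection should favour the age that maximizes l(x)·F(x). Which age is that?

Expected offspring if breeding at age x = l(x) × F(x):
  age 3: 0.78 × 21 = 16.380
  age 4: 0.46 × 36 = 16.560
  age 5: 0.30 × 55 = 16.500
  age 6: 0.16 × 104 = 16.640
  age 7: 0.09 × 184 = 16.560
  age 8: 0.06 × 300 = 18.000
Maximum at age 8 (18.000).

8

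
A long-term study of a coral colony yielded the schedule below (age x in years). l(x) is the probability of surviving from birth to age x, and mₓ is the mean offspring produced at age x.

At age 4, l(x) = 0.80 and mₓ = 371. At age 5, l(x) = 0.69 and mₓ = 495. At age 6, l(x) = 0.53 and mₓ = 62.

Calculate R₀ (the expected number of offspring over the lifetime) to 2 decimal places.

671.21

R₀ = Σ l(x) mₓ:
  age 4: 0.80 × 371 = 296.8000
  age 5: 0.69 × 495 = 341.5500
  age 6: 0.53 × 62 = 32.8600
R₀ = 296.8000 + 341.5500 + 32.8600 = 671.2100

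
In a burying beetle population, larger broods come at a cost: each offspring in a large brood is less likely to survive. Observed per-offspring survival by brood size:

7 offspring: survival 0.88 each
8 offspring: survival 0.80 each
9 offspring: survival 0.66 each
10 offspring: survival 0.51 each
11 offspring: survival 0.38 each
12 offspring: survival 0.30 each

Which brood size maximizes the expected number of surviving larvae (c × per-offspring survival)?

Expected surviving larvae = c × s(c):
  c=7: 7 × 0.88 = 6.160
  c=8: 8 × 0.80 = 6.400
  c=9: 9 × 0.66 = 5.940
  c=10: 10 × 0.51 = 5.100
  c=11: 11 × 0.38 = 4.180
  c=12: 12 × 0.30 = 3.600
Maximum at c = 8 (6.400 surviving larvae).

8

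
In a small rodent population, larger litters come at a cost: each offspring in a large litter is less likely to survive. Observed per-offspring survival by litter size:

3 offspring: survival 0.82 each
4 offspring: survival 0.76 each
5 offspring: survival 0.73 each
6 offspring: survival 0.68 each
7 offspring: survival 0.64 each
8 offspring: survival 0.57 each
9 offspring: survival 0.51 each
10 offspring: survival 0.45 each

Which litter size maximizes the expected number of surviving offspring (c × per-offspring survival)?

Expected surviving offspring = c × s(c):
  c=3: 3 × 0.82 = 2.460
  c=4: 4 × 0.76 = 3.040
  c=5: 5 × 0.73 = 3.650
  c=6: 6 × 0.68 = 4.080
  c=7: 7 × 0.64 = 4.480
  c=8: 8 × 0.57 = 4.560
  c=9: 9 × 0.51 = 4.590
  c=10: 10 × 0.45 = 4.500
Maximum at c = 9 (4.590 surviving offspring).

9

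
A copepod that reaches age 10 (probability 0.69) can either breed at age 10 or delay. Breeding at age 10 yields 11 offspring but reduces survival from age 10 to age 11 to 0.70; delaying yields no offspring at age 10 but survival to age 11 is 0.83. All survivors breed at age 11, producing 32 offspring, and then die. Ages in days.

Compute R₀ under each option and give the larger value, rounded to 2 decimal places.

breed at age 10: R₀ = 0.69 × (11 + 0.70 × 32) = 0.69 × 33.4000 = 23.0460
delay to age 11: R₀ = 0.69 × (0.83 × 32) = 0.69 × 26.5600 = 18.3264
Higher: breed at age 10 (23.0460).

23.05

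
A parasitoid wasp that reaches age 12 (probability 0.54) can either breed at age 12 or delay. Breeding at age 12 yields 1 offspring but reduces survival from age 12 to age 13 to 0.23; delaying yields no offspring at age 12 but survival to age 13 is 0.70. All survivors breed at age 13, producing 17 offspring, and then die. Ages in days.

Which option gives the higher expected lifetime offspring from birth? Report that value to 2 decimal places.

breed at age 12: R₀ = 0.54 × (1 + 0.23 × 17) = 0.54 × 4.9100 = 2.6514
delay to age 13: R₀ = 0.54 × (0.70 × 17) = 0.54 × 11.9000 = 6.4260
Higher: delay to age 13 (6.4260).

6.43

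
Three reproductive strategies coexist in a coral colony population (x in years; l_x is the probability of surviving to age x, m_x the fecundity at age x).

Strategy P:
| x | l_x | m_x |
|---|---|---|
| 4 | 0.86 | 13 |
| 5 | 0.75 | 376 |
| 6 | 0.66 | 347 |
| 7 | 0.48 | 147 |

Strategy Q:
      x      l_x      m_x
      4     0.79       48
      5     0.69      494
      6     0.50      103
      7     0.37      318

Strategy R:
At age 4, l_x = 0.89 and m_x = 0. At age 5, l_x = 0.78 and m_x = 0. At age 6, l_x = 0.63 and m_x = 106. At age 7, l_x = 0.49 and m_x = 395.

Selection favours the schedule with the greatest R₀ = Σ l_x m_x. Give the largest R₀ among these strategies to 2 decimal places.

Strategy P: R₀ = 0.86×13 + 0.75×376 + 0.66×347 + 0.48×147 = 592.7600
Strategy Q: R₀ = 0.79×48 + 0.69×494 + 0.50×103 + 0.37×318 = 547.9400
Strategy R: R₀ = 0.89×0 + 0.78×0 + 0.63×106 + 0.49×395 = 260.3300
Highest R₀: strategy P with 592.7600.

592.76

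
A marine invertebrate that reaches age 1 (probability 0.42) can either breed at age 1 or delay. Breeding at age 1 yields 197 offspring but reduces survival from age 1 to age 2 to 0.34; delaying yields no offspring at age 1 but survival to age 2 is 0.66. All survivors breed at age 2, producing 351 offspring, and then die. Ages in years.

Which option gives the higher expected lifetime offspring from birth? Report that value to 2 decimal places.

132.86

breed at age 1: R₀ = 0.42 × (197 + 0.34 × 351) = 0.42 × 316.3400 = 132.8628
delay to age 2: R₀ = 0.42 × (0.66 × 351) = 0.42 × 231.6600 = 97.2972
Higher: breed at age 1 (132.8628).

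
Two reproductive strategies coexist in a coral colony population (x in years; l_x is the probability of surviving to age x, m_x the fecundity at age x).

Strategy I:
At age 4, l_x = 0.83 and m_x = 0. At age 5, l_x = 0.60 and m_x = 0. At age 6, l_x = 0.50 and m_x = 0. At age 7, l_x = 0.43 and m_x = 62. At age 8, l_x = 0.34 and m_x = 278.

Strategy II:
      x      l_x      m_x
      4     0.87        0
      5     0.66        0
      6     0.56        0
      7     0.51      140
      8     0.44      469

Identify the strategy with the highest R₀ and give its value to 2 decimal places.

Strategy I: R₀ = 0.83×0 + 0.60×0 + 0.50×0 + 0.43×62 + 0.34×278 = 121.1800
Strategy II: R₀ = 0.87×0 + 0.66×0 + 0.56×0 + 0.51×140 + 0.44×469 = 277.7600
Highest R₀: strategy II with 277.7600.

277.76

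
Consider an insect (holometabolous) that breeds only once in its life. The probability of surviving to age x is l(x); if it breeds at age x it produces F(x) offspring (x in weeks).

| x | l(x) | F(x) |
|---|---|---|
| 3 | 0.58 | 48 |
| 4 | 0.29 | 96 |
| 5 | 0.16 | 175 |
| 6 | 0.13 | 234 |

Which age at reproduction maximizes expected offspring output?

Expected offspring if breeding at age x = l(x) × F(x):
  age 3: 0.58 × 48 = 27.840
  age 4: 0.29 × 96 = 27.840
  age 5: 0.16 × 175 = 28.000
  age 6: 0.13 × 234 = 30.420
Maximum at age 6 (30.420).

6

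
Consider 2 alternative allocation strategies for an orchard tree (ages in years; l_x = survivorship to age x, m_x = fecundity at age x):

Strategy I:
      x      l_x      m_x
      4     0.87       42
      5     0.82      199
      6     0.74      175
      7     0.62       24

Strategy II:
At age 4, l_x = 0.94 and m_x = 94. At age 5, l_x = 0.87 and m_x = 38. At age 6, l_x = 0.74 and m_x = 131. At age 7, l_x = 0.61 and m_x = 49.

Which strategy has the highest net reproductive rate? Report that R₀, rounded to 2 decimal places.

344.10

Strategy I: R₀ = 0.87×42 + 0.82×199 + 0.74×175 + 0.62×24 = 344.1000
Strategy II: R₀ = 0.94×94 + 0.87×38 + 0.74×131 + 0.61×49 = 248.2500
Highest R₀: strategy I with 344.1000.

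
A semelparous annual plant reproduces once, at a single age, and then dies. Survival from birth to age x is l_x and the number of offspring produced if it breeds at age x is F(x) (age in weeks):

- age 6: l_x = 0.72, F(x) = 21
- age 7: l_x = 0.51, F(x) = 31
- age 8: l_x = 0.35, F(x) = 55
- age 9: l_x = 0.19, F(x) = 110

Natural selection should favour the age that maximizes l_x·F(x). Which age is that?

9

Expected offspring if breeding at age x = l_x × F(x):
  age 6: 0.72 × 21 = 15.120
  age 7: 0.51 × 31 = 15.810
  age 8: 0.35 × 55 = 19.250
  age 9: 0.19 × 110 = 20.900
Maximum at age 9 (20.900).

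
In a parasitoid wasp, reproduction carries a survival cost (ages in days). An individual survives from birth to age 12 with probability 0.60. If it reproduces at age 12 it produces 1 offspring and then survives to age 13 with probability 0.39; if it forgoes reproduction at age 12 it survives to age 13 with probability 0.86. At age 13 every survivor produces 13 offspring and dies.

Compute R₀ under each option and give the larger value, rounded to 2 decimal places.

6.71

breed at age 12: R₀ = 0.60 × (1 + 0.39 × 13) = 0.60 × 6.0700 = 3.6420
delay to age 13: R₀ = 0.60 × (0.86 × 13) = 0.60 × 11.1800 = 6.7080
Higher: delay to age 13 (6.7080).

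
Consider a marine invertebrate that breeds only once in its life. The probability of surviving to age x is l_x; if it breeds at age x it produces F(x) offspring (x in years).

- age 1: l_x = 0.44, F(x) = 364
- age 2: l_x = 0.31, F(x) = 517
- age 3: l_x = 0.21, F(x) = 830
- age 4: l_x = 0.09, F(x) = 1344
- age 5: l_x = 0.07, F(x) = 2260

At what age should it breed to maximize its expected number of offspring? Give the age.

3

Expected offspring if breeding at age x = l_x × F(x):
  age 1: 0.44 × 364 = 160.160
  age 2: 0.31 × 517 = 160.270
  age 3: 0.21 × 830 = 174.300
  age 4: 0.09 × 1344 = 120.960
  age 5: 0.07 × 2260 = 158.200
Maximum at age 3 (174.300).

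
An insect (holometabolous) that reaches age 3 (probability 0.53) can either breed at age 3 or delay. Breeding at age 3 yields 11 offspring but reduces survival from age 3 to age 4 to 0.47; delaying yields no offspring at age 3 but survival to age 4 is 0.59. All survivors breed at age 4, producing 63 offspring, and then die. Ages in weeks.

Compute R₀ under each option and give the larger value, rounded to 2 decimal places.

breed at age 3: R₀ = 0.53 × (11 + 0.47 × 63) = 0.53 × 40.6100 = 21.5233
delay to age 4: R₀ = 0.53 × (0.59 × 63) = 0.53 × 37.1700 = 19.7001
Higher: breed at age 3 (21.5233).

21.52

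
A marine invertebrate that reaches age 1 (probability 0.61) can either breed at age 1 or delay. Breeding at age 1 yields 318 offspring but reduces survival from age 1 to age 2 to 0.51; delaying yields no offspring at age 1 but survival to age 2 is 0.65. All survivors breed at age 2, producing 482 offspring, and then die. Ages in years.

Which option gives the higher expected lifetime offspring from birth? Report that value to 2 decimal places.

343.93

breed at age 1: R₀ = 0.61 × (318 + 0.51 × 482) = 0.61 × 563.8200 = 343.9302
delay to age 2: R₀ = 0.61 × (0.65 × 482) = 0.61 × 313.3000 = 191.1130
Higher: breed at age 1 (343.9302).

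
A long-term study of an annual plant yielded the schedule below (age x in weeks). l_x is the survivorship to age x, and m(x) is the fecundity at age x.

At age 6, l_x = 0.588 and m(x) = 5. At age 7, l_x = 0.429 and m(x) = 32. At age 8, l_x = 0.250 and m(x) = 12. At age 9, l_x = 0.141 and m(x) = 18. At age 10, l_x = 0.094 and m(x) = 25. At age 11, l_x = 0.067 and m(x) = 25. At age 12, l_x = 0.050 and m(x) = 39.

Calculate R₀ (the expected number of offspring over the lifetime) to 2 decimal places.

R₀ = Σ l_x m(x):
  age 6: 0.588 × 5 = 2.9400
  age 7: 0.429 × 32 = 13.7280
  age 8: 0.250 × 12 = 3.0000
  age 9: 0.141 × 18 = 2.5380
  age 10: 0.094 × 25 = 2.3500
  age 11: 0.067 × 25 = 1.6750
  age 12: 0.050 × 39 = 1.9500
R₀ = 2.9400 + 13.7280 + 3.0000 + 2.5380 + 2.3500 + 1.6750 + 1.9500 = 28.1810

28.18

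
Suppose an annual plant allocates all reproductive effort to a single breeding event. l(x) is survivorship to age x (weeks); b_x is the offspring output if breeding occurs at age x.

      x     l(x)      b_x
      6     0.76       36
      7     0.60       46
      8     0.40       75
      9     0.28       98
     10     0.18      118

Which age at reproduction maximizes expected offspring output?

Expected offspring if breeding at age x = l(x) × b_x:
  age 6: 0.76 × 36 = 27.360
  age 7: 0.60 × 46 = 27.600
  age 8: 0.40 × 75 = 30.000
  age 9: 0.28 × 98 = 27.440
  age 10: 0.18 × 118 = 21.240
Maximum at age 8 (30.000).

8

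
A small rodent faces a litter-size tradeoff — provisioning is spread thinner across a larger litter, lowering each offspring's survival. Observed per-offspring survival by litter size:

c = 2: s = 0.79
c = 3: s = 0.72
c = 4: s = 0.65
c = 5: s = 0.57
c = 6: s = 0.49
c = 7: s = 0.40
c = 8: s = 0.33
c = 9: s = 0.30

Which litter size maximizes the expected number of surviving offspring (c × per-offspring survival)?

Expected surviving offspring = c × s(c):
  c=2: 2 × 0.79 = 1.580
  c=3: 3 × 0.72 = 2.160
  c=4: 4 × 0.65 = 2.600
  c=5: 5 × 0.57 = 2.850
  c=6: 6 × 0.49 = 2.940
  c=7: 7 × 0.40 = 2.800
  c=8: 8 × 0.33 = 2.640
  c=9: 9 × 0.30 = 2.700
Maximum at c = 6 (2.940 surviving offspring).

6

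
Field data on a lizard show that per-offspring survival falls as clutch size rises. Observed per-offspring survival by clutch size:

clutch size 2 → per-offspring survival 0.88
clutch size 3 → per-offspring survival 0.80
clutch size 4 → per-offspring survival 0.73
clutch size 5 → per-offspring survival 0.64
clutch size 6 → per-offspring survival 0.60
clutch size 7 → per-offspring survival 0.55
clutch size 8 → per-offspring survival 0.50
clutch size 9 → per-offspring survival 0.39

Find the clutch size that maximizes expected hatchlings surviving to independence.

Expected hatchlings surviving to independence = c × s(c):
  c=2: 2 × 0.88 = 1.760
  c=3: 3 × 0.80 = 2.400
  c=4: 4 × 0.73 = 2.920
  c=5: 5 × 0.64 = 3.200
  c=6: 6 × 0.60 = 3.600
  c=7: 7 × 0.55 = 3.850
  c=8: 8 × 0.50 = 4.000
  c=9: 9 × 0.39 = 3.510
Maximum at c = 8 (4.000 hatchlings surviving to independence).

8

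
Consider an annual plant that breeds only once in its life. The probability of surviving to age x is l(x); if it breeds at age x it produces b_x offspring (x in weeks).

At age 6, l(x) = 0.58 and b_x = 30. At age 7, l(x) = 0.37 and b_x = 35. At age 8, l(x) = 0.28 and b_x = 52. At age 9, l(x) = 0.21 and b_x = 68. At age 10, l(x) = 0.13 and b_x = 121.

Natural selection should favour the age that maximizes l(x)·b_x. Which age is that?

Expected offspring if breeding at age x = l(x) × b_x:
  age 6: 0.58 × 30 = 17.400
  age 7: 0.37 × 35 = 12.950
  age 8: 0.28 × 52 = 14.560
  age 9: 0.21 × 68 = 14.280
  age 10: 0.13 × 121 = 15.730
Maximum at age 6 (17.400).

6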